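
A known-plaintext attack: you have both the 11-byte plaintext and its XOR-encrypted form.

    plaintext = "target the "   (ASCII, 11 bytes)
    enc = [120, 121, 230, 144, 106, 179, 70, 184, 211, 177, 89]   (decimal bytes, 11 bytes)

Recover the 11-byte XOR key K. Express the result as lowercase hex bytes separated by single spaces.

0c 18 94 f7 0f c7 66 cc bb d4 79

Since enc = plaintext ⊕ K, XORing both sides with plaintext gives K = plaintext ⊕ enc.
74 ⊕ 78 = 0c
61 ⊕ 79 = 18
72 ⊕ e6 = 94
67 ⊕ 90 = f7
65 ⊕ 6a = 0f
74 ⊕ b3 = c7
20 ⊕ 46 = 66
74 ⊕ b8 = cc
68 ⊕ d3 = bb
65 ⊕ b1 = d4
20 ⊕ 59 = 79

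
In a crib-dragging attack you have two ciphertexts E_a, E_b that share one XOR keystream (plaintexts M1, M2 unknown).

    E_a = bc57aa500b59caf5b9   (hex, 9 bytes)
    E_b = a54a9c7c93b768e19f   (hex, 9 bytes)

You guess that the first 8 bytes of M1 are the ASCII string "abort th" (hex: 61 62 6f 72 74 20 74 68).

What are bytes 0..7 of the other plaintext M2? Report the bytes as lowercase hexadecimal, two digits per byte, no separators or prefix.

First, E_a ⊕ E_b = (M1 ⊕ K) ⊕ (M2 ⊕ K) = M1 ⊕ M2, so the key drops out. Then M2 = (M1 ⊕ M2) ⊕ M1 over the first 8 bytes.
byte 0: (bc XOR a5) XOR 61 = 19 XOR 61 = 78
byte 1: (57 XOR 4a) XOR 62 = 1d XOR 62 = 7f
byte 2: (aa XOR 9c) XOR 6f = 36 XOR 6f = 59
byte 3: (50 XOR 7c) XOR 72 = 2c XOR 72 = 5e
byte 4: (0b XOR 93) XOR 74 = 98 XOR 74 = ec
byte 5: (59 XOR b7) XOR 20 = ee XOR 20 = ce
byte 6: (ca XOR 68) XOR 74 = a2 XOR 74 = d6
byte 7: (f5 XOR e1) XOR 68 = 14 XOR 68 = 7c

787f595eecced67c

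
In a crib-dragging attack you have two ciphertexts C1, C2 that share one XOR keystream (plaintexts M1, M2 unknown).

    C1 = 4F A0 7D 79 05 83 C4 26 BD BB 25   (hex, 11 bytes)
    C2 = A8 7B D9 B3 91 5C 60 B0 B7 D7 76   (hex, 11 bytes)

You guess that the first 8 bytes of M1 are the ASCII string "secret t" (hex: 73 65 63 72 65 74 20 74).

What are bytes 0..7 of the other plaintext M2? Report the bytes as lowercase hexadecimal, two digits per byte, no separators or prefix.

94bec7b8f1ab84e2

First, C1 ⊕ C2 = (M1 ⊕ K) ⊕ (M2 ⊕ K) = M1 ⊕ M2, so the key drops out. Then M2 = (M1 ⊕ M2) ⊕ M1 over the first 8 bytes.
byte 0: (4f ^ a8) ^ 73 = e7 ^ 73 = 94
byte 1: (a0 ^ 7b) ^ 65 = db ^ 65 = be
byte 2: (7d ^ d9) ^ 63 = a4 ^ 63 = c7
byte 3: (79 ^ b3) ^ 72 = ca ^ 72 = b8
byte 4: (05 ^ 91) ^ 65 = 94 ^ 65 = f1
byte 5: (83 ^ 5c) ^ 74 = df ^ 74 = ab
byte 6: (c4 ^ 60) ^ 20 = a4 ^ 20 = 84
byte 7: (26 ^ b0) ^ 74 = 96 ^ 74 = e2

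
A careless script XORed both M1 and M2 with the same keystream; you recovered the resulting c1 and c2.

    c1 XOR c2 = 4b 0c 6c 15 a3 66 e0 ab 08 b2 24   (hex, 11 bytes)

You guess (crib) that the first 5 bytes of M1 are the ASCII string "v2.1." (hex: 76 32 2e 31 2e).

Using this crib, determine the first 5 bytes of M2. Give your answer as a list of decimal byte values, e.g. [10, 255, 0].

[61, 62, 66, 36, 141]

Since c1 ⊕ c2 = M1 ⊕ M2, XORing with the guessed M1 bytes yields the corresponding M2 bytes: M2 = (c1 ⊕ c2) ⊕ M1.
byte 0: 4b xor 76 = 3d
byte 1: 0c xor 32 = 3e
byte 2: 6c xor 2e = 42
byte 3: 15 xor 31 = 24
byte 4: a3 xor 2e = 8d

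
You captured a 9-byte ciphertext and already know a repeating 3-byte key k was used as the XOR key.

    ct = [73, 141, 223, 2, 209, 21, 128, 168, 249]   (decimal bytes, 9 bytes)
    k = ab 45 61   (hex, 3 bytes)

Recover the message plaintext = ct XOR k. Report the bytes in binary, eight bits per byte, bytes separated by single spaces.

11100010 11001000 10111110 10101001 10010100 01110100 00101011 11101101 10011000

The 3-byte key repeats, so the effective keystream is ab 45 61 ab 45 61 ab 45 61.
byte 0: 49 ^ ab = e2
byte 1: 8d ^ 45 = c8
byte 2: df ^ 61 = be
byte 3: 02 ^ ab = a9
byte 4: d1 ^ 45 = 94
byte 5: 15 ^ 61 = 74
byte 6: 80 ^ ab = 2b
byte 7: a8 ^ 45 = ed
byte 8: f9 ^ 61 = 98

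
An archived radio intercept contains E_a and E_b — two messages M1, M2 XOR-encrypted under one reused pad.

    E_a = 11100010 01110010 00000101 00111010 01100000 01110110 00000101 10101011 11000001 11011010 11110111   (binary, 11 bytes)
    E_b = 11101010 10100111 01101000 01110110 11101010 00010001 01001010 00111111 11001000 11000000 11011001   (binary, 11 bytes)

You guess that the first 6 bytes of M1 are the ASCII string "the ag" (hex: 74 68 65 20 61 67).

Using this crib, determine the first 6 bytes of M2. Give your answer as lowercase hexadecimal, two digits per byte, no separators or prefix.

7cbd086ceb00

First, E_a ⊕ E_b = (M1 ⊕ K) ⊕ (M2 ⊕ K) = M1 ⊕ M2, so the key drops out. Then M2 = (M1 ⊕ M2) ⊕ M1 over the first 6 bytes.
byte 0: (e2 ⊕ ea) ⊕ 74 = 08 ⊕ 74 = 7c
byte 1: (72 ⊕ a7) ⊕ 68 = d5 ⊕ 68 = bd
byte 2: (05 ⊕ 68) ⊕ 65 = 6d ⊕ 65 = 08
byte 3: (3a ⊕ 76) ⊕ 20 = 4c ⊕ 20 = 6c
byte 4: (60 ⊕ ea) ⊕ 61 = 8a ⊕ 61 = eb
byte 5: (76 ⊕ 11) ⊕ 67 = 67 ⊕ 67 = 00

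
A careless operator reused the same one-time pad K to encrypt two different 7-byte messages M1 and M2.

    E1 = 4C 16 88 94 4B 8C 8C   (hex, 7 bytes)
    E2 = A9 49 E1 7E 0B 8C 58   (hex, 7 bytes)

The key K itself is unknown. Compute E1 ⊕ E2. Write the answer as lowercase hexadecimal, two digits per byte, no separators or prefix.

E1 ⊕ E2 = (M1 ⊕ K) ⊕ (M2 ⊕ K) = M1 ⊕ M2 — the shared key cancels under XOR.
4c ⊕ a9 = e5
16 ⊕ 49 = 5f
88 ⊕ e1 = 69
94 ⊕ 7e = ea
4b ⊕ 0b = 40
8c ⊕ 8c = 00
8c ⊕ 58 = d4

e55f69ea4000d4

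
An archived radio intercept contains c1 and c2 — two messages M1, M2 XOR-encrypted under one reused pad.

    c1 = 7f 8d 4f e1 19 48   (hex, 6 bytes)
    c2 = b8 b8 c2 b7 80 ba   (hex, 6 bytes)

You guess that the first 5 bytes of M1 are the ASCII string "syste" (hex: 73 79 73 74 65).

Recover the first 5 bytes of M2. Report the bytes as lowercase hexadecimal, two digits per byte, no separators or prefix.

First, c1 ⊕ c2 = (M1 ⊕ K) ⊕ (M2 ⊕ K) = M1 ⊕ M2, so the key drops out. Then M2 = (M1 ⊕ M2) ⊕ M1 over the first 5 bytes.
byte 0: (7f ^ b8) ^ 73 = c7 ^ 73 = b4
byte 1: (8d ^ b8) ^ 79 = 35 ^ 79 = 4c
byte 2: (4f ^ c2) ^ 73 = 8d ^ 73 = fe
byte 3: (e1 ^ b7) ^ 74 = 56 ^ 74 = 22
byte 4: (19 ^ 80) ^ 65 = 99 ^ 65 = fc

b44cfe22fc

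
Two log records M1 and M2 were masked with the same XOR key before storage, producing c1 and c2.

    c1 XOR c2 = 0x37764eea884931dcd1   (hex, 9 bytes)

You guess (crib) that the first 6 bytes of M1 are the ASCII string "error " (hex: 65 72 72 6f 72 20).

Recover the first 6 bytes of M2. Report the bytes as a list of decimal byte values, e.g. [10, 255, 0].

[82, 4, 60, 133, 250, 105]

Since c1 ⊕ c2 = M1 ⊕ M2, XORing with the guessed M1 bytes yields the corresponding M2 bytes: M2 = (c1 ⊕ c2) ⊕ M1.
00110111 xor 01100101 = 01010010
01110110 xor 01110010 = 00000100
01001110 xor 01110010 = 00111100
11101010 xor 01101111 = 10000101
10001000 xor 01110010 = 11111010
01001001 xor 00100000 = 01101001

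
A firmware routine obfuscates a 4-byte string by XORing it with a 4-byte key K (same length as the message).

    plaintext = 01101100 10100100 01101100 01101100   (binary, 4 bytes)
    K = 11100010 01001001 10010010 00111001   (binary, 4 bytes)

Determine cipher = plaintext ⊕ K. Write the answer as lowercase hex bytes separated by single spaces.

8e ed fe 55

byte 0: 6c ⊕ e2 = 8e
byte 1: a4 ⊕ 49 = ed
byte 2: 6c ⊕ 92 = fe
byte 3: 6c ⊕ 39 = 55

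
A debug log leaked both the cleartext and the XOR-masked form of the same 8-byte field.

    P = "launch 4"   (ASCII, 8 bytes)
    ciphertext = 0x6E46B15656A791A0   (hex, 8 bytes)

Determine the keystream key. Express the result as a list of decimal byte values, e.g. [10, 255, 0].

Since ciphertext = P ⊕ key, XORing both sides with P gives key = P ⊕ ciphertext.
byte 0: 108 ⊕ 110 =   2
byte 1:  97 ⊕  70 =  39
byte 2: 117 ⊕ 177 = 196
byte 3: 110 ⊕  86 =  56
byte 4:  99 ⊕  86 =  53
byte 5: 104 ⊕ 167 = 207
byte 6:  32 ⊕ 145 = 177
byte 7:  52 ⊕ 160 = 148

[2, 39, 196, 56, 53, 207, 177, 148]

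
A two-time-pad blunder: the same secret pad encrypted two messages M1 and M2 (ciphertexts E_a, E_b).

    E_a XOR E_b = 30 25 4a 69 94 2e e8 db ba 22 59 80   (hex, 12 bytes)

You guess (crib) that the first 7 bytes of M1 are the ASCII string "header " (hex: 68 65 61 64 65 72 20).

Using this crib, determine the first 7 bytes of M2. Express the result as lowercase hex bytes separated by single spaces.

58 40 2b 0d f1 5c c8

Since E_a ⊕ E_b = M1 ⊕ M2, XORing with the guessed M1 bytes yields the corresponding M2 bytes: M2 = (E_a ⊕ E_b) ⊕ M1.
byte 0:  48 ^ 104 =  88
byte 1:  37 ^ 101 =  64
byte 2:  74 ^  97 =  43
byte 3: 105 ^ 100 =  13
byte 4: 148 ^ 101 = 241
byte 5:  46 ^ 114 =  92
byte 6: 232 ^  32 = 200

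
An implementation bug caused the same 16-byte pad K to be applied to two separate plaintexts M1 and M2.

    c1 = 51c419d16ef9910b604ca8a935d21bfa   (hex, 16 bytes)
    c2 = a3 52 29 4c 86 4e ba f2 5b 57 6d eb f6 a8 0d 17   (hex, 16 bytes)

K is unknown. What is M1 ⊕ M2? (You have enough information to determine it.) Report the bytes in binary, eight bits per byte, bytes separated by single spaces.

11110010 10010110 00110000 10011101 11101000 10110111 00101011 11111001 00111011 00011011 11000101 01000010 11000011 01111010 00010110 11101101

c1 ⊕ c2 = (M1 ⊕ K) ⊕ (M2 ⊕ K) = M1 ⊕ M2 — the shared key cancels under XOR.
byte 0: 51 ⊕ a3 = f2
byte 1: c4 ⊕ 52 = 96
byte 2: 19 ⊕ 29 = 30
byte 3: d1 ⊕ 4c = 9d
byte 4: 6e ⊕ 86 = e8
byte 5: f9 ⊕ 4e = b7
byte 6: 91 ⊕ ba = 2b
byte 7: 0b ⊕ f2 = f9
byte 8: 60 ⊕ 5b = 3b
byte 9: 4c ⊕ 57 = 1b
byte 10: a8 ⊕ 6d = c5
byte 11: a9 ⊕ eb = 42
byte 12: 35 ⊕ f6 = c3
byte 13: d2 ⊕ a8 = 7a
byte 14: 1b ⊕ 0d = 16
byte 15: fa ⊕ 17 = ed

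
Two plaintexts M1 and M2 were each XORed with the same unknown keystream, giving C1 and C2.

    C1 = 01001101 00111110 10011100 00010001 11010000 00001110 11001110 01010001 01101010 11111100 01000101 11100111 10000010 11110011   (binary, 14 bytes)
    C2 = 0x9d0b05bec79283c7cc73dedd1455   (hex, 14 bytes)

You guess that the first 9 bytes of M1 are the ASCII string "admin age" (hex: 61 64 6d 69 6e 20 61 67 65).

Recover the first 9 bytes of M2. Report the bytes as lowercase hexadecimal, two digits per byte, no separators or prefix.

First, C1 ⊕ C2 = (M1 ⊕ K) ⊕ (M2 ⊕ K) = M1 ⊕ M2, so the key drops out. Then M2 = (M1 ⊕ M2) ⊕ M1 over the first 9 bytes.
byte 0: (4d XOR 9d) XOR 61 = d0 XOR 61 = b1
byte 1: (3e XOR 0b) XOR 64 = 35 XOR 64 = 51
byte 2: (9c XOR 05) XOR 6d = 99 XOR 6d = f4
byte 3: (11 XOR be) XOR 69 = af XOR 69 = c6
byte 4: (d0 XOR c7) XOR 6e = 17 XOR 6e = 79
byte 5: (0e XOR 92) XOR 20 = 9c XOR 20 = bc
byte 6: (ce XOR 83) XOR 61 = 4d XOR 61 = 2c
byte 7: (51 XOR c7) XOR 67 = 96 XOR 67 = f1
byte 8: (6a XOR cc) XOR 65 = a6 XOR 65 = c3

b151f4c679bc2cf1c3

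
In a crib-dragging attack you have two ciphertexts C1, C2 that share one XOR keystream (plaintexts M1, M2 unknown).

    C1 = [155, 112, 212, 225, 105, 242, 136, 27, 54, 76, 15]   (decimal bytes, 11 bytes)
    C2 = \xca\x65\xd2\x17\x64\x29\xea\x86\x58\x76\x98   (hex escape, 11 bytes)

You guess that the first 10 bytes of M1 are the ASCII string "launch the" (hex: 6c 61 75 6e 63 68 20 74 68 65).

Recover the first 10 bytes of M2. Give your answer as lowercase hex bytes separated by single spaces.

First, C1 ⊕ C2 = (M1 ⊕ K) ⊕ (M2 ⊕ K) = M1 ⊕ M2, so the key drops out. Then M2 = (M1 ⊕ M2) ⊕ M1 over the first 10 bytes.
byte 0: (9b XOR ca) XOR 6c = 51 XOR 6c = 3d
byte 1: (70 XOR 65) XOR 61 = 15 XOR 61 = 74
byte 2: (d4 XOR d2) XOR 75 = 06 XOR 75 = 73
byte 3: (e1 XOR 17) XOR 6e = f6 XOR 6e = 98
byte 4: (69 XOR 64) XOR 63 = 0d XOR 63 = 6e
byte 5: (f2 XOR 29) XOR 68 = db XOR 68 = b3
byte 6: (88 XOR ea) XOR 20 = 62 XOR 20 = 42
byte 7: (1b XOR 86) XOR 74 = 9d XOR 74 = e9
byte 8: (36 XOR 58) XOR 68 = 6e XOR 68 = 06
byte 9: (4c XOR 76) XOR 65 = 3a XOR 65 = 5f

3d 74 73 98 6e b3 42 e9 06 5f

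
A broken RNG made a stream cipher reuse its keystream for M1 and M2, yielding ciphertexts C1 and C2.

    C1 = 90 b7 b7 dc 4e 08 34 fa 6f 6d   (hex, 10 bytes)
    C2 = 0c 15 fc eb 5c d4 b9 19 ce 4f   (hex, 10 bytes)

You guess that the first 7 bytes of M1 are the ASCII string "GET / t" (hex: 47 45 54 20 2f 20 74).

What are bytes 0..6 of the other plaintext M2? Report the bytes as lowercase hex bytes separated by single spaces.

db e7 1f 17 3d fc f9

First, C1 ⊕ C2 = (M1 ⊕ K) ⊕ (M2 ⊕ K) = M1 ⊕ M2, so the key drops out. Then M2 = (M1 ⊕ M2) ⊕ M1 over the first 7 bytes.
byte 0: (90 ⊕ 0c) ⊕ 47 = 9c ⊕ 47 = db
byte 1: (b7 ⊕ 15) ⊕ 45 = a2 ⊕ 45 = e7
byte 2: (b7 ⊕ fc) ⊕ 54 = 4b ⊕ 54 = 1f
byte 3: (dc ⊕ eb) ⊕ 20 = 37 ⊕ 20 = 17
byte 4: (4e ⊕ 5c) ⊕ 2f = 12 ⊕ 2f = 3d
byte 5: (08 ⊕ d4) ⊕ 20 = dc ⊕ 20 = fc
byte 6: (34 ⊕ b9) ⊕ 74 = 8d ⊕ 74 = f9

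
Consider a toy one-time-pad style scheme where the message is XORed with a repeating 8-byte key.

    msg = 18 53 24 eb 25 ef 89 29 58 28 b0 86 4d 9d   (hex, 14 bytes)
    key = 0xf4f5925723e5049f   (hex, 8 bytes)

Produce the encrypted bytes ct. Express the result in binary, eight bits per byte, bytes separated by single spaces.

11101100 10100110 10110110 10111100 00000110 00001010 10001101 10110110 10101100 11011101 00100010 11010001 01101110 01111000

The 8-byte key repeats, so the effective keystream is f4 f5 92 57 23 e5 04 9f f4 f5 92 57 23 e5.
byte 0: 18 ⊕ f4 = ec
byte 1: 53 ⊕ f5 = a6
byte 2: 24 ⊕ 92 = b6
byte 3: eb ⊕ 57 = bc
byte 4: 25 ⊕ 23 = 06
byte 5: ef ⊕ e5 = 0a
byte 6: 89 ⊕ 04 = 8d
byte 7: 29 ⊕ 9f = b6
byte 8: 58 ⊕ f4 = ac
byte 9: 28 ⊕ f5 = dd
byte 10: b0 ⊕ 92 = 22
byte 11: 86 ⊕ 57 = d1
byte 12: 4d ⊕ 23 = 6e
byte 13: 9d ⊕ e5 = 78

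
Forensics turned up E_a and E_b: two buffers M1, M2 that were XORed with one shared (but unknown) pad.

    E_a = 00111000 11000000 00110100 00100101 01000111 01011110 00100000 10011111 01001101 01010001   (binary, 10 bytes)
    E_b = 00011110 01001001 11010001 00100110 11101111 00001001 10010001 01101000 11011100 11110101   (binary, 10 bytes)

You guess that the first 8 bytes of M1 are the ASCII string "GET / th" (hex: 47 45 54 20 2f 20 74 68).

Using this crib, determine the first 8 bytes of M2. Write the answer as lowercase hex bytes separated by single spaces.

61 cc b1 23 87 77 c5 9f

First, E_a ⊕ E_b = (M1 ⊕ K) ⊕ (M2 ⊕ K) = M1 ⊕ M2, so the key drops out. Then M2 = (M1 ⊕ M2) ⊕ M1 over the first 8 bytes.
byte 0: (38 ^ 1e) ^ 47 = 26 ^ 47 = 61
byte 1: (c0 ^ 49) ^ 45 = 89 ^ 45 = cc
byte 2: (34 ^ d1) ^ 54 = e5 ^ 54 = b1
byte 3: (25 ^ 26) ^ 20 = 03 ^ 20 = 23
byte 4: (47 ^ ef) ^ 2f = a8 ^ 2f = 87
byte 5: (5e ^ 09) ^ 20 = 57 ^ 20 = 77
byte 6: (20 ^ 91) ^ 74 = b1 ^ 74 = c5
byte 7: (9f ^ 68) ^ 68 = f7 ^ 68 = 9f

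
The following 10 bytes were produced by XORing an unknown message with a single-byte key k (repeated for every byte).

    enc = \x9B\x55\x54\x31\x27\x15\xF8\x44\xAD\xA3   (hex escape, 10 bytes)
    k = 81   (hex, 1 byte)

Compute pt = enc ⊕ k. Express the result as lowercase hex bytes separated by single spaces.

1a d4 d5 b0 a6 94 79 c5 2c 22

The 1-byte key repeats, so the effective keystream is 81 81 81 81 81 81 81 81 81 81.
byte 0: 9b ⊕ 81 = 1a
byte 1: 55 ⊕ 81 = d4
byte 2: 54 ⊕ 81 = d5
byte 3: 31 ⊕ 81 = b0
byte 4: 27 ⊕ 81 = a6
byte 5: 15 ⊕ 81 = 94
byte 6: f8 ⊕ 81 = 79
byte 7: 44 ⊕ 81 = c5
byte 8: ad ⊕ 81 = 2c
byte 9: a3 ⊕ 81 = 22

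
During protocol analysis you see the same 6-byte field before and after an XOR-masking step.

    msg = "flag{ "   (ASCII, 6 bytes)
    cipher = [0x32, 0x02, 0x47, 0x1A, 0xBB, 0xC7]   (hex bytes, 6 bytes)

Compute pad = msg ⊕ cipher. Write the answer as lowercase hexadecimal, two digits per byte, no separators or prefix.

546e267dc0e7

Since cipher = msg ⊕ pad, XORing both sides with msg gives pad = msg ⊕ cipher.
66 xor 32 = 54
6c xor 02 = 6e
61 xor 47 = 26
67 xor 1a = 7d
7b xor bb = c0
20 xor c7 = e7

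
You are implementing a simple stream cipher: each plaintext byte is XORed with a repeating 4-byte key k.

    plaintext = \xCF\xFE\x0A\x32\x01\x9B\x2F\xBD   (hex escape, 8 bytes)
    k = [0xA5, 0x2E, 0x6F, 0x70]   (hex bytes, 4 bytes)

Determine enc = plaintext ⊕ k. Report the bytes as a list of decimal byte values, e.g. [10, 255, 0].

[106, 208, 101, 66, 164, 181, 64, 205]

The 4-byte key repeats, so the effective keystream is a5 2e 6f 70 a5 2e 6f 70.
byte 0: cf ^ a5 = 6a
byte 1: fe ^ 2e = d0
byte 2: 0a ^ 6f = 65
byte 3: 32 ^ 70 = 42
byte 4: 01 ^ a5 = a4
byte 5: 9b ^ 2e = b5
byte 6: 2f ^ 6f = 40
byte 7: bd ^ 70 = cd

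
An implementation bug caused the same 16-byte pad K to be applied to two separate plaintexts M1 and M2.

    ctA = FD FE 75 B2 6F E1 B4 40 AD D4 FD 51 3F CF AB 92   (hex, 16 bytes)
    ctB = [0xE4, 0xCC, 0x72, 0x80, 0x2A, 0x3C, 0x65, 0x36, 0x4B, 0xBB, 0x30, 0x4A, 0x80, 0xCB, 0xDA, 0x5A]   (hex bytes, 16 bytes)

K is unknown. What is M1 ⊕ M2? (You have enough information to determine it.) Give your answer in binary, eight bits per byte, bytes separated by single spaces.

00011001 00110010 00000111 00110010 01000101 11011101 11010001 01110110 11100110 01101111 11001101 00011011 10111111 00000100 01110001 11001000

ctA ⊕ ctB = (M1 ⊕ K) ⊕ (M2 ⊕ K) = M1 ⊕ M2 — the shared key cancels under XOR.
fd XOR e4 = 19
fe XOR cc = 32
75 XOR 72 = 07
b2 XOR 80 = 32
6f XOR 2a = 45
e1 XOR 3c = dd
b4 XOR 65 = d1
40 XOR 36 = 76
ad XOR 4b = e6
d4 XOR bb = 6f
fd XOR 30 = cd
51 XOR 4a = 1b
3f XOR 80 = bf
cf XOR cb = 04
ab XOR da = 71
92 XOR 5a = c8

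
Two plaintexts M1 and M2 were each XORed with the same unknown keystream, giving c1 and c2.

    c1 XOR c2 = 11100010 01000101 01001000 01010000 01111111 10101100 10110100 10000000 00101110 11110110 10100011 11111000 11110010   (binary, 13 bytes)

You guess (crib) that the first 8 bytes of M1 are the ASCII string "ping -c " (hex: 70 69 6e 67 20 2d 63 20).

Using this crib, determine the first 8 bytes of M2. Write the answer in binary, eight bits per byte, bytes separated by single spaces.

10010010 00101100 00100110 00110111 01011111 10000001 11010111 10100000

Since c1 ⊕ c2 = M1 ⊕ M2, XORing with the guessed M1 bytes yields the corresponding M2 bytes: M2 = (c1 ⊕ c2) ⊕ M1.
e2 xor 70 = 92
45 xor 69 = 2c
48 xor 6e = 26
50 xor 67 = 37
7f xor 20 = 5f
ac xor 2d = 81
b4 xor 63 = d7
80 xor 20 = a0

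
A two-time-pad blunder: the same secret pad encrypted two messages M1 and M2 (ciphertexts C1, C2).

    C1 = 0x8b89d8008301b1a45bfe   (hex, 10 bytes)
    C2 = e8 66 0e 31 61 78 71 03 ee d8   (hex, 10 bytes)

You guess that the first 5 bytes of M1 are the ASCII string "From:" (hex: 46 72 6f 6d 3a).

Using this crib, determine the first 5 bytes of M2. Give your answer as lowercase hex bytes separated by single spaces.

First, C1 ⊕ C2 = (M1 ⊕ K) ⊕ (M2 ⊕ K) = M1 ⊕ M2, so the key drops out. Then M2 = (M1 ⊕ M2) ⊕ M1 over the first 5 bytes.
byte 0: (8b ⊕ e8) ⊕ 46 = 63 ⊕ 46 = 25
byte 1: (89 ⊕ 66) ⊕ 72 = ef ⊕ 72 = 9d
byte 2: (d8 ⊕ 0e) ⊕ 6f = d6 ⊕ 6f = b9
byte 3: (00 ⊕ 31) ⊕ 6d = 31 ⊕ 6d = 5c
byte 4: (83 ⊕ 61) ⊕ 3a = e2 ⊕ 3a = d8

25 9d b9 5c d8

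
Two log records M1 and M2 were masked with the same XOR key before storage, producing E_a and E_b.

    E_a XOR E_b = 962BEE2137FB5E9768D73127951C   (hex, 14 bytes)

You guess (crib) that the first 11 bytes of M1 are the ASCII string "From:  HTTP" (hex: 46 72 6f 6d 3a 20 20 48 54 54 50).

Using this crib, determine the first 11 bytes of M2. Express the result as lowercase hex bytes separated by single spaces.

Since E_a ⊕ E_b = M1 ⊕ M2, XORing with the guessed M1 bytes yields the corresponding M2 bytes: M2 = (E_a ⊕ E_b) ⊕ M1.
byte 0: 150 xor  70 = 208
byte 1:  43 xor 114 =  89
byte 2: 238 xor 111 = 129
byte 3:  33 xor 109 =  76
byte 4:  55 xor  58 =  13
byte 5: 251 xor  32 = 219
byte 6:  94 xor  32 = 126
byte 7: 151 xor  72 = 223
byte 8: 104 xor  84 =  60
byte 9: 215 xor  84 = 131
byte 10:  49 xor  80 =  97

d0 59 81 4c 0d db 7e df 3c 83 61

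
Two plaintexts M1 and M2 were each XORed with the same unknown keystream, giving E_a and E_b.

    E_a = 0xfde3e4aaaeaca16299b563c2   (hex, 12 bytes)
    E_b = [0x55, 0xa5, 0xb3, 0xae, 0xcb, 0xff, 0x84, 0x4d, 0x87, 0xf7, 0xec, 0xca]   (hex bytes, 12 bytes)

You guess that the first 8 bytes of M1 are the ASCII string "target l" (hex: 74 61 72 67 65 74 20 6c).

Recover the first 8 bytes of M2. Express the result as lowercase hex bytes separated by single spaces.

First, E_a ⊕ E_b = (M1 ⊕ K) ⊕ (M2 ⊕ K) = M1 ⊕ M2, so the key drops out. Then M2 = (M1 ⊕ M2) ⊕ M1 over the first 8 bytes.
byte 0: (fd ⊕ 55) ⊕ 74 = a8 ⊕ 74 = dc
byte 1: (e3 ⊕ a5) ⊕ 61 = 46 ⊕ 61 = 27
byte 2: (e4 ⊕ b3) ⊕ 72 = 57 ⊕ 72 = 25
byte 3: (aa ⊕ ae) ⊕ 67 = 04 ⊕ 67 = 63
byte 4: (ae ⊕ cb) ⊕ 65 = 65 ⊕ 65 = 00
byte 5: (ac ⊕ ff) ⊕ 74 = 53 ⊕ 74 = 27
byte 6: (a1 ⊕ 84) ⊕ 20 = 25 ⊕ 20 = 05
byte 7: (62 ⊕ 4d) ⊕ 6c = 2f ⊕ 6c = 43

dc 27 25 63 00 27 05 43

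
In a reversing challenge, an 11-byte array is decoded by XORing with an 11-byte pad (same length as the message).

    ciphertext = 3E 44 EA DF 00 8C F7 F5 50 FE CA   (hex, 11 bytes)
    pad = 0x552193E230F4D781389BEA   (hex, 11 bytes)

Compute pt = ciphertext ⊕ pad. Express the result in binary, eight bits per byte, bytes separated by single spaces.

byte 0: 3e ⊕ 55 = 6b
byte 1: 44 ⊕ 21 = 65
byte 2: ea ⊕ 93 = 79
byte 3: df ⊕ e2 = 3d
byte 4: 00 ⊕ 30 = 30
byte 5: 8c ⊕ f4 = 78
byte 6: f7 ⊕ d7 = 20
byte 7: f5 ⊕ 81 = 74
byte 8: 50 ⊕ 38 = 68
byte 9: fe ⊕ 9b = 65
byte 10: ca ⊕ ea = 20

01101011 01100101 01111001 00111101 00110000 01111000 00100000 01110100 01101000 01100101 00100000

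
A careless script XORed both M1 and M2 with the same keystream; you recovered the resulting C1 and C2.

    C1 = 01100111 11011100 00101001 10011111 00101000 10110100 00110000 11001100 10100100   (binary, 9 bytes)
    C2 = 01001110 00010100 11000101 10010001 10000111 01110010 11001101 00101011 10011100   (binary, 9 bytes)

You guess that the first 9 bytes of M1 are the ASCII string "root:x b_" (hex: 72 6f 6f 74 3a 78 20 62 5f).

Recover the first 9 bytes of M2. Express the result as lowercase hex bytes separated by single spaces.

First, C1 ⊕ C2 = (M1 ⊕ K) ⊕ (M2 ⊕ K) = M1 ⊕ M2, so the key drops out. Then M2 = (M1 ⊕ M2) ⊕ M1 over the first 9 bytes.
byte 0: (67 ^ 4e) ^ 72 = 29 ^ 72 = 5b
byte 1: (dc ^ 14) ^ 6f = c8 ^ 6f = a7
byte 2: (29 ^ c5) ^ 6f = ec ^ 6f = 83
byte 3: (9f ^ 91) ^ 74 = 0e ^ 74 = 7a
byte 4: (28 ^ 87) ^ 3a = af ^ 3a = 95
byte 5: (b4 ^ 72) ^ 78 = c6 ^ 78 = be
byte 6: (30 ^ cd) ^ 20 = fd ^ 20 = dd
byte 7: (cc ^ 2b) ^ 62 = e7 ^ 62 = 85
byte 8: (a4 ^ 9c) ^ 5f = 38 ^ 5f = 67

5b a7 83 7a 95 be dd 85 67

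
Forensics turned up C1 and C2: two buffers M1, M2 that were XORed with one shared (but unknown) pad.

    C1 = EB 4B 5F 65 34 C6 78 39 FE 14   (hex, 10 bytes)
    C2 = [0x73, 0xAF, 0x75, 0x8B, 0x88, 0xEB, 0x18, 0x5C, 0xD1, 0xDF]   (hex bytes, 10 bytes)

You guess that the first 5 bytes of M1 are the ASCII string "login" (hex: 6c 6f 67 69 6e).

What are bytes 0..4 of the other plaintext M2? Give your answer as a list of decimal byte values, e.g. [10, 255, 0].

[244, 139, 77, 135, 210]

First, C1 ⊕ C2 = (M1 ⊕ K) ⊕ (M2 ⊕ K) = M1 ⊕ M2, so the key drops out. Then M2 = (M1 ⊕ M2) ⊕ M1 over the first 5 bytes.
byte 0: (eb XOR 73) XOR 6c = 98 XOR 6c = f4
byte 1: (4b XOR af) XOR 6f = e4 XOR 6f = 8b
byte 2: (5f XOR 75) XOR 67 = 2a XOR 67 = 4d
byte 3: (65 XOR 8b) XOR 69 = ee XOR 69 = 87
byte 4: (34 XOR 88) XOR 6e = bc XOR 6e = d2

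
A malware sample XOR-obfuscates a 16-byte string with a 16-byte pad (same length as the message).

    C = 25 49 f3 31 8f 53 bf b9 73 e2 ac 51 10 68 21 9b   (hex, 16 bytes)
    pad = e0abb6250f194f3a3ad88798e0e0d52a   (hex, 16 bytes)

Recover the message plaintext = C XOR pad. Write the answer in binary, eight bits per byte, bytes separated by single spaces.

25 xor e0 = c5
49 xor ab = e2
f3 xor b6 = 45
31 xor 25 = 14
8f xor 0f = 80
53 xor 19 = 4a
bf xor 4f = f0
b9 xor 3a = 83
73 xor 3a = 49
e2 xor d8 = 3a
ac xor 87 = 2b
51 xor 98 = c9
10 xor e0 = f0
68 xor e0 = 88
21 xor d5 = f4
9b xor 2a = b1

11000101 11100010 01000101 00010100 10000000 01001010 11110000 10000011 01001001 00111010 00101011 11001001 11110000 10001000 11110100 10110001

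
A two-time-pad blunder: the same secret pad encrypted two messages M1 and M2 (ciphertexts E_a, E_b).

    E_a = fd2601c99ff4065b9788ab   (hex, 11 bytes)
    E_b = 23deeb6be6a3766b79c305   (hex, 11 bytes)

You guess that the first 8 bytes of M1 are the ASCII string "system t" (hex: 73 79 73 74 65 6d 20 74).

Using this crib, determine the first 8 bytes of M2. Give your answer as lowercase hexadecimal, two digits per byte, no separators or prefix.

ad8199d61c3a5044

First, E_a ⊕ E_b = (M1 ⊕ K) ⊕ (M2 ⊕ K) = M1 ⊕ M2, so the key drops out. Then M2 = (M1 ⊕ M2) ⊕ M1 over the first 8 bytes.
byte 0: (fd XOR 23) XOR 73 = de XOR 73 = ad
byte 1: (26 XOR de) XOR 79 = f8 XOR 79 = 81
byte 2: (01 XOR eb) XOR 73 = ea XOR 73 = 99
byte 3: (c9 XOR 6b) XOR 74 = a2 XOR 74 = d6
byte 4: (9f XOR e6) XOR 65 = 79 XOR 65 = 1c
byte 5: (f4 XOR a3) XOR 6d = 57 XOR 6d = 3a
byte 6: (06 XOR 76) XOR 20 = 70 XOR 20 = 50
byte 7: (5b XOR 6b) XOR 74 = 30 XOR 74 = 44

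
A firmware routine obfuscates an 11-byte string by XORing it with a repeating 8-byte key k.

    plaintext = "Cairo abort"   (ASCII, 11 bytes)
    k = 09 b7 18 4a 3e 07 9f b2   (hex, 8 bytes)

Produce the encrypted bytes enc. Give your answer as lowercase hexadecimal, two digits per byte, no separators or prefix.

4ad671385127fed066c56c

The 8-byte key repeats, so the effective keystream is 09 b7 18 4a 3e 07 9f b2 09 b7 18.
byte 0: 43 XOR 09 = 4a
byte 1: 61 XOR b7 = d6
byte 2: 69 XOR 18 = 71
byte 3: 72 XOR 4a = 38
byte 4: 6f XOR 3e = 51
byte 5: 20 XOR 07 = 27
byte 6: 61 XOR 9f = fe
byte 7: 62 XOR b2 = d0
byte 8: 6f XOR 09 = 66
byte 9: 72 XOR b7 = c5
byte 10: 74 XOR 18 = 6c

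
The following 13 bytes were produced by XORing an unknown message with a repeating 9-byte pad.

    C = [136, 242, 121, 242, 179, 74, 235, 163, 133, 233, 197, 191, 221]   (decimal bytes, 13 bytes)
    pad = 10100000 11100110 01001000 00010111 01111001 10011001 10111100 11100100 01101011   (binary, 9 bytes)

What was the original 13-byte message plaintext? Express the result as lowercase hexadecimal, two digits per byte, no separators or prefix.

The 9-byte key repeats, so the effective keystream is a0 e6 48 17 79 99 bc e4 6b a0 e6 48 17.
byte 0: 88 ^ a0 = 28
byte 1: f2 ^ e6 = 14
byte 2: 79 ^ 48 = 31
byte 3: f2 ^ 17 = e5
byte 4: b3 ^ 79 = ca
byte 5: 4a ^ 99 = d3
byte 6: eb ^ bc = 57
byte 7: a3 ^ e4 = 47
byte 8: 85 ^ 6b = ee
byte 9: e9 ^ a0 = 49
byte 10: c5 ^ e6 = 23
byte 11: bf ^ 48 = f7
byte 12: dd ^ 17 = ca

281431e5cad35747ee4923f7ca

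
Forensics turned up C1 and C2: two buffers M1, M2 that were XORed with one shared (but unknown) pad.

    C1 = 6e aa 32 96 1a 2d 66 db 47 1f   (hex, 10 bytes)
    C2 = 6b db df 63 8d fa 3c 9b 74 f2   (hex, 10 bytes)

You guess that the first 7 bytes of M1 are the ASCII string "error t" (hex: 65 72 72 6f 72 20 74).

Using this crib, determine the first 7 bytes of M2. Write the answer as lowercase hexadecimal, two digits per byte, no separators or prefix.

60039f9ae5f72e

First, C1 ⊕ C2 = (M1 ⊕ K) ⊕ (M2 ⊕ K) = M1 ⊕ M2, so the key drops out. Then M2 = (M1 ⊕ M2) ⊕ M1 over the first 7 bytes.
byte 0: (6e xor 6b) xor 65 = 05 xor 65 = 60
byte 1: (aa xor db) xor 72 = 71 xor 72 = 03
byte 2: (32 xor df) xor 72 = ed xor 72 = 9f
byte 3: (96 xor 63) xor 6f = f5 xor 6f = 9a
byte 4: (1a xor 8d) xor 72 = 97 xor 72 = e5
byte 5: (2d xor fa) xor 20 = d7 xor 20 = f7
byte 6: (66 xor 3c) xor 74 = 5a xor 74 = 2e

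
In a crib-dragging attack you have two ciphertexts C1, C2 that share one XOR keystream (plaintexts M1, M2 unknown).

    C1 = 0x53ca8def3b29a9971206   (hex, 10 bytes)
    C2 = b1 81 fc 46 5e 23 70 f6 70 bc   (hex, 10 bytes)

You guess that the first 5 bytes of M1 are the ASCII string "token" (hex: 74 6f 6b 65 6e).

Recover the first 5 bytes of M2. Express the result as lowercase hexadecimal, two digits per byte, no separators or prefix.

96241acc0b

First, C1 ⊕ C2 = (M1 ⊕ K) ⊕ (M2 ⊕ K) = M1 ⊕ M2, so the key drops out. Then M2 = (M1 ⊕ M2) ⊕ M1 over the first 5 bytes.
byte 0: (53 xor b1) xor 74 = e2 xor 74 = 96
byte 1: (ca xor 81) xor 6f = 4b xor 6f = 24
byte 2: (8d xor fc) xor 6b = 71 xor 6b = 1a
byte 3: (ef xor 46) xor 65 = a9 xor 65 = cc
byte 4: (3b xor 5e) xor 6e = 65 xor 6e = 0b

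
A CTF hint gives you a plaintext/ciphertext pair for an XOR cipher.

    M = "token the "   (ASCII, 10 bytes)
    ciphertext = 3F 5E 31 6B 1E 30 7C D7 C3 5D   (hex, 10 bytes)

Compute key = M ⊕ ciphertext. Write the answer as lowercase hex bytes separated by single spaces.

Since ciphertext = M ⊕ key, XORing both sides with M gives key = M ⊕ ciphertext.
01110100 xor 00111111 = 01001011
01101111 xor 01011110 = 00110001
01101011 xor 00110001 = 01011010
01100101 xor 01101011 = 00001110
01101110 xor 00011110 = 01110000
00100000 xor 00110000 = 00010000
01110100 xor 01111100 = 00001000
01101000 xor 11010111 = 10111111
01100101 xor 11000011 = 10100110
00100000 xor 01011101 = 01111101

4b 31 5a 0e 70 10 08 bf a6 7d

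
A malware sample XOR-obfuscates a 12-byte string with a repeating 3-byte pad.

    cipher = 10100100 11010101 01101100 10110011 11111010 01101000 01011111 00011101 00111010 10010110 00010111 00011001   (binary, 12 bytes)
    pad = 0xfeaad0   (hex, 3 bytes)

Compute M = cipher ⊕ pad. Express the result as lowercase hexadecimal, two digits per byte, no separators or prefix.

5a7fbc4d50b8a1b7ea68bdc9

The 3-byte key repeats, so the effective keystream is fe aa d0 fe aa d0 fe aa d0 fe aa d0.
byte 0: 164 xor 254 =  90
byte 1: 213 xor 170 = 127
byte 2: 108 xor 208 = 188
byte 3: 179 xor 254 =  77
byte 4: 250 xor 170 =  80
byte 5: 104 xor 208 = 184
byte 6:  95 xor 254 = 161
byte 7:  29 xor 170 = 183
byte 8:  58 xor 208 = 234
byte 9: 150 xor 254 = 104
byte 10:  23 xor 170 = 189
byte 11:  25 xor 208 = 201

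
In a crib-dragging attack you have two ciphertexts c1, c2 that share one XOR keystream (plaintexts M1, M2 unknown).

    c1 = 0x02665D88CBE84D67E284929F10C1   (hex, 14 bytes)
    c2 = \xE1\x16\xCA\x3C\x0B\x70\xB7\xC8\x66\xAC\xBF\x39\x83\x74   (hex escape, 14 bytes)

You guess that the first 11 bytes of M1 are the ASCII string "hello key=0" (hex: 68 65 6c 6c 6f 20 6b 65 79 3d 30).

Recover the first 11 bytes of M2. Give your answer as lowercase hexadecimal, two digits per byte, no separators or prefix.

8b15fbd8afb891cafd151d

First, c1 ⊕ c2 = (M1 ⊕ K) ⊕ (M2 ⊕ K) = M1 ⊕ M2, so the key drops out. Then M2 = (M1 ⊕ M2) ⊕ M1 over the first 11 bytes.
byte 0: (02 ^ e1) ^ 68 = e3 ^ 68 = 8b
byte 1: (66 ^ 16) ^ 65 = 70 ^ 65 = 15
byte 2: (5d ^ ca) ^ 6c = 97 ^ 6c = fb
byte 3: (88 ^ 3c) ^ 6c = b4 ^ 6c = d8
byte 4: (cb ^ 0b) ^ 6f = c0 ^ 6f = af
byte 5: (e8 ^ 70) ^ 20 = 98 ^ 20 = b8
byte 6: (4d ^ b7) ^ 6b = fa ^ 6b = 91
byte 7: (67 ^ c8) ^ 65 = af ^ 65 = ca
byte 8: (e2 ^ 66) ^ 79 = 84 ^ 79 = fd
byte 9: (84 ^ ac) ^ 3d = 28 ^ 3d = 15
byte 10: (92 ^ bf) ^ 30 = 2d ^ 30 = 1d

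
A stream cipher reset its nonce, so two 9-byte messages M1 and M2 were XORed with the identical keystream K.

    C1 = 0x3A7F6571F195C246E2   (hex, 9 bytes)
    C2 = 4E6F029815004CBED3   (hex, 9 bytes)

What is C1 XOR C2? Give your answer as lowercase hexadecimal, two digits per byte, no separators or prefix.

C1 ⊕ C2 = (M1 ⊕ K) ⊕ (M2 ⊕ K) = M1 ⊕ M2 — the shared key cancels under XOR.
 58 ^  78 = 116
127 ^ 111 =  16
101 ^   2 = 103
113 ^ 152 = 233
241 ^  21 = 228
149 ^   0 = 149
194 ^  76 = 142
 70 ^ 190 = 248
226 ^ 211 =  49

741067e9e4958ef831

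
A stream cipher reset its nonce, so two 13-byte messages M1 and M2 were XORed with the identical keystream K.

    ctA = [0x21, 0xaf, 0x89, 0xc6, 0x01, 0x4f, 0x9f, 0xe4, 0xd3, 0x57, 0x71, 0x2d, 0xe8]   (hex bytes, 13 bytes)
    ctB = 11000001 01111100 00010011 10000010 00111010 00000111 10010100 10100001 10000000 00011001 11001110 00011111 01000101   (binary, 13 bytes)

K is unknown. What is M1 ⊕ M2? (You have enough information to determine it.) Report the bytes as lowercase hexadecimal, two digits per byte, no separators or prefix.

e0d39a443b480b45534ebf32ad

ctA ⊕ ctB = (M1 ⊕ K) ⊕ (M2 ⊕ K) = M1 ⊕ M2 — the shared key cancels under XOR.
21 XOR c1 = e0
af XOR 7c = d3
89 XOR 13 = 9a
c6 XOR 82 = 44
01 XOR 3a = 3b
4f XOR 07 = 48
9f XOR 94 = 0b
e4 XOR a1 = 45
d3 XOR 80 = 53
57 XOR 19 = 4e
71 XOR ce = bf
2d XOR 1f = 32
e8 XOR 45 = ad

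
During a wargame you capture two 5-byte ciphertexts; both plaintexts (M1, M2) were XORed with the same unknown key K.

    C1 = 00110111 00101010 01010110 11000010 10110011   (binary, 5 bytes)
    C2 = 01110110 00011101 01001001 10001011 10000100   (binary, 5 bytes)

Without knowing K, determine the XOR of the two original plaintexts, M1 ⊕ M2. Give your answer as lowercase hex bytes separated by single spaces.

C1 ⊕ C2 = (M1 ⊕ K) ⊕ (M2 ⊕ K) = M1 ⊕ M2 — the shared key cancels under XOR.
 55 ⊕ 118 =  65
 42 ⊕  29 =  55
 86 ⊕  73 =  31
194 ⊕ 139 =  73
179 ⊕ 132 =  55

41 37 1f 49 37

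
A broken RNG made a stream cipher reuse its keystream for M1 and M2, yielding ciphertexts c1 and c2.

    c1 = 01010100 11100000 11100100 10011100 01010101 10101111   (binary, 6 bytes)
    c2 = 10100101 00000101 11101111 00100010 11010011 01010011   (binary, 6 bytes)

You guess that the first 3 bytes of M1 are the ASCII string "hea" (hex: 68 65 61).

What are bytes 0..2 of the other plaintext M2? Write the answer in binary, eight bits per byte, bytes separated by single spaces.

First, c1 ⊕ c2 = (M1 ⊕ K) ⊕ (M2 ⊕ K) = M1 ⊕ M2, so the key drops out. Then M2 = (M1 ⊕ M2) ⊕ M1 over the first 3 bytes.
byte 0: (54 xor a5) xor 68 = f1 xor 68 = 99
byte 1: (e0 xor 05) xor 65 = e5 xor 65 = 80
byte 2: (e4 xor ef) xor 61 = 0b xor 61 = 6a

10011001 10000000 01101010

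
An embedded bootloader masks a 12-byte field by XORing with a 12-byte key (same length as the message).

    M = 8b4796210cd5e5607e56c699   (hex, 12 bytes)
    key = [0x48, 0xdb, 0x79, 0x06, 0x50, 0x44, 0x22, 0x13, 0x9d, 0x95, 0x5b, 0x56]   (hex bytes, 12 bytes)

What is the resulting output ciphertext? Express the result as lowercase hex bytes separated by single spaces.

8b ⊕ 48 = c3
47 ⊕ db = 9c
96 ⊕ 79 = ef
21 ⊕ 06 = 27
0c ⊕ 50 = 5c
d5 ⊕ 44 = 91
e5 ⊕ 22 = c7
60 ⊕ 13 = 73
7e ⊕ 9d = e3
56 ⊕ 95 = c3
c6 ⊕ 5b = 9d
99 ⊕ 56 = cf

c3 9c ef 27 5c 91 c7 73 e3 c3 9d cf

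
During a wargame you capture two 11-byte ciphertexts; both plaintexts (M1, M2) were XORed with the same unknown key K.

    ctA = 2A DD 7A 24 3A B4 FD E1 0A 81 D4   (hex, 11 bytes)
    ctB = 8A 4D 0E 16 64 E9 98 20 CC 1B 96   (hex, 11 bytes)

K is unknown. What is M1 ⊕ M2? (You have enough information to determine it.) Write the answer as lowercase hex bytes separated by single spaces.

a0 90 74 32 5e 5d 65 c1 c6 9a 42

ctA ⊕ ctB = (M1 ⊕ K) ⊕ (M2 ⊕ K) = M1 ⊕ M2 — the shared key cancels under XOR.
byte 0: 2a xor 8a = a0
byte 1: dd xor 4d = 90
byte 2: 7a xor 0e = 74
byte 3: 24 xor 16 = 32
byte 4: 3a xor 64 = 5e
byte 5: b4 xor e9 = 5d
byte 6: fd xor 98 = 65
byte 7: e1 xor 20 = c1
byte 8: 0a xor cc = c6
byte 9: 81 xor 1b = 9a
byte 10: d4 xor 96 = 42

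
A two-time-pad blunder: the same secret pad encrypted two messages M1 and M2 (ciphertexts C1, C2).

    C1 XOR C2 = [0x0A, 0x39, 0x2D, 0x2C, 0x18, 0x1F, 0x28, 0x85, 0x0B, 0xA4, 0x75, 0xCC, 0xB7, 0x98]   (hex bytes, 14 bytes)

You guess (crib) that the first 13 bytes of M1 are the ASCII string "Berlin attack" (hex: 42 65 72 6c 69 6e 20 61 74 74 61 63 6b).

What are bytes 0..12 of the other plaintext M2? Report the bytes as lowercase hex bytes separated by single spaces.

Since C1 ⊕ C2 = M1 ⊕ M2, XORing with the guessed M1 bytes yields the corresponding M2 bytes: M2 = (C1 ⊕ C2) ⊕ M1.
byte 0: 0a XOR 42 = 48
byte 1: 39 XOR 65 = 5c
byte 2: 2d XOR 72 = 5f
byte 3: 2c XOR 6c = 40
byte 4: 18 XOR 69 = 71
byte 5: 1f XOR 6e = 71
byte 6: 28 XOR 20 = 08
byte 7: 85 XOR 61 = e4
byte 8: 0b XOR 74 = 7f
byte 9: a4 XOR 74 = d0
byte 10: 75 XOR 61 = 14
byte 11: cc XOR 63 = af
byte 12: b7 XOR 6b = dc

48 5c 5f 40 71 71 08 e4 7f d0 14 af dc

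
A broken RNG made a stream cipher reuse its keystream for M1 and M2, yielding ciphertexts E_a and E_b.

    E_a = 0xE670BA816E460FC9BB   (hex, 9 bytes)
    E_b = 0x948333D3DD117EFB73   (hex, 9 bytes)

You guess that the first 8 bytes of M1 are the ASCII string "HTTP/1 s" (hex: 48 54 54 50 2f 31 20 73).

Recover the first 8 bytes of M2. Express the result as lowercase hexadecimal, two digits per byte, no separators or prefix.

First, E_a ⊕ E_b = (M1 ⊕ K) ⊕ (M2 ⊕ K) = M1 ⊕ M2, so the key drops out. Then M2 = (M1 ⊕ M2) ⊕ M1 over the first 8 bytes.
byte 0: (e6 ⊕ 94) ⊕ 48 = 72 ⊕ 48 = 3a
byte 1: (70 ⊕ 83) ⊕ 54 = f3 ⊕ 54 = a7
byte 2: (ba ⊕ 33) ⊕ 54 = 89 ⊕ 54 = dd
byte 3: (81 ⊕ d3) ⊕ 50 = 52 ⊕ 50 = 02
byte 4: (6e ⊕ dd) ⊕ 2f = b3 ⊕ 2f = 9c
byte 5: (46 ⊕ 11) ⊕ 31 = 57 ⊕ 31 = 66
byte 6: (0f ⊕ 7e) ⊕ 20 = 71 ⊕ 20 = 51
byte 7: (c9 ⊕ fb) ⊕ 73 = 32 ⊕ 73 = 41

3aa7dd029c665141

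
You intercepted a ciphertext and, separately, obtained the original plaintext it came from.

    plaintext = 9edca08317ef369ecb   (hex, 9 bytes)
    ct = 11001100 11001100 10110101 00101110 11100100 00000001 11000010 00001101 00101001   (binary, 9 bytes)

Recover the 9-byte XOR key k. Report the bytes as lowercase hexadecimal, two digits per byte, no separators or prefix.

521015adf3eef493e2

Since ct = plaintext ⊕ k, XORing both sides with plaintext gives k = plaintext ⊕ ct.
9e xor cc = 52
dc xor cc = 10
a0 xor b5 = 15
83 xor 2e = ad
17 xor e4 = f3
ef xor 01 = ee
36 xor c2 = f4
9e xor 0d = 93
cb xor 29 = e2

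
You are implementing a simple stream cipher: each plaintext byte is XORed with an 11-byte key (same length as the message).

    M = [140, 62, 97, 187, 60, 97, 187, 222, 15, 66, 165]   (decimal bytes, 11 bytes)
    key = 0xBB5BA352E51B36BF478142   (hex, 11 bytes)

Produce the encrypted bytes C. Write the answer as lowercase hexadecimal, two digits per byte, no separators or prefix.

XOR is its own inverse, so applying the key byte-wise gives the result directly.
byte 0: 8c xor bb = 37
byte 1: 3e xor 5b = 65
byte 2: 61 xor a3 = c2
byte 3: bb xor 52 = e9
byte 4: 3c xor e5 = d9
byte 5: 61 xor 1b = 7a
byte 6: bb xor 36 = 8d
byte 7: de xor bf = 61
byte 8: 0f xor 47 = 48
byte 9: 42 xor 81 = c3
byte 10: a5 xor 42 = e7

3765c2e9d97a8d6148c3e7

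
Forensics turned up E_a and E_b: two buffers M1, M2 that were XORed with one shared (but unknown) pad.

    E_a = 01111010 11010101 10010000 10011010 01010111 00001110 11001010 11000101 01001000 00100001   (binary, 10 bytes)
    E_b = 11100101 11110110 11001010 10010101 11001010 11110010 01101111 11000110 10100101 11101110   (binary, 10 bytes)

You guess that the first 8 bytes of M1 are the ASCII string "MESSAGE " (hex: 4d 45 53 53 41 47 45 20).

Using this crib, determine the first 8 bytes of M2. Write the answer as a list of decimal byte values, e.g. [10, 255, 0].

First, E_a ⊕ E_b = (M1 ⊕ K) ⊕ (M2 ⊕ K) = M1 ⊕ M2, so the key drops out. Then M2 = (M1 ⊕ M2) ⊕ M1 over the first 8 bytes.
byte 0: (7a XOR e5) XOR 4d = 9f XOR 4d = d2
byte 1: (d5 XOR f6) XOR 45 = 23 XOR 45 = 66
byte 2: (90 XOR ca) XOR 53 = 5a XOR 53 = 09
byte 3: (9a XOR 95) XOR 53 = 0f XOR 53 = 5c
byte 4: (57 XOR ca) XOR 41 = 9d XOR 41 = dc
byte 5: (0e XOR f2) XOR 47 = fc XOR 47 = bb
byte 6: (ca XOR 6f) XOR 45 = a5 XOR 45 = e0
byte 7: (c5 XOR c6) XOR 20 = 03 XOR 20 = 23

[210, 102, 9, 92, 220, 187, 224, 35]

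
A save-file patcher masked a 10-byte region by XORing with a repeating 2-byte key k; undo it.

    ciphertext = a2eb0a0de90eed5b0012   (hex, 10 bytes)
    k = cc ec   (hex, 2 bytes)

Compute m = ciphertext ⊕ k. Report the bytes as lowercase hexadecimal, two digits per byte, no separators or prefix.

6e07c6e125e221b7ccfe

The 2-byte key repeats, so the effective keystream is cc ec cc ec cc ec cc ec cc ec.
byte 0: a2 ^ cc = 6e
byte 1: eb ^ ec = 07
byte 2: 0a ^ cc = c6
byte 3: 0d ^ ec = e1
byte 4: e9 ^ cc = 25
byte 5: 0e ^ ec = e2
byte 6: ed ^ cc = 21
byte 7: 5b ^ ec = b7
byte 8: 00 ^ cc = cc
byte 9: 12 ^ ec = fe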